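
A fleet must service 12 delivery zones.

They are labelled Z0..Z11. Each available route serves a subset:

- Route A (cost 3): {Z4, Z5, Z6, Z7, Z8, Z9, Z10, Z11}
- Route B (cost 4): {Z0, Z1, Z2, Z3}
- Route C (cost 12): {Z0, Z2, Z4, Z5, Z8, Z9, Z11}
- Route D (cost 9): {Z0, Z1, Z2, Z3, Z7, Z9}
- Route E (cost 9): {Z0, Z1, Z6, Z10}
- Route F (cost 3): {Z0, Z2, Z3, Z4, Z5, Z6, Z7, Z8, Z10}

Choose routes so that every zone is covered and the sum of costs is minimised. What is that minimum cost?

A, B together cover every zone (A ∪ B = {Z0, Z1, Z2, Z3, Z4, Z5, Z6, Z7, Z8, Z9, Z10, Z11}); total cost 3 + 4 = 7.
The greedy pick F, A, B costs 10; no covering selection beats 7.

7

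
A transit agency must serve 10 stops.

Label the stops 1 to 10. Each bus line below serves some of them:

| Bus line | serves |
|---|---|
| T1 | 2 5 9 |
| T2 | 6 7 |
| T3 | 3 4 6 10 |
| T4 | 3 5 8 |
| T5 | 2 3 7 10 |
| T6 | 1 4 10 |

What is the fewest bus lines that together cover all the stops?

Take {T1, T2, T4, T6}. Their union is {1, 2, 3, 4, 5, 6, 7, 8, 9, 10}, which is all 10 stops.
Only T6 contains 1, so T6 is forced; the remaining 7 stops need at least 3 more bus lines (each remaining bus line adds at most 3) — so at least 4 bus lines are needed, and 4 is optimal.

4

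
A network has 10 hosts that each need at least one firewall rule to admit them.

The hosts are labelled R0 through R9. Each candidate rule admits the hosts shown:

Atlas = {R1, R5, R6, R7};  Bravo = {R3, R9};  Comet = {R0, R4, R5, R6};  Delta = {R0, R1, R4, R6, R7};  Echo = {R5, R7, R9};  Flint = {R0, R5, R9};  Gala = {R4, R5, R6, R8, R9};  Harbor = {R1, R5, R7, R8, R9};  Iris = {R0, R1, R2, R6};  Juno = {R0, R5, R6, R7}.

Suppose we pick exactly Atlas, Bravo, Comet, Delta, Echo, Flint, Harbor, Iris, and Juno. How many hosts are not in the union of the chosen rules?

Union of Atlas, Bravo, Comet, Delta, Echo, Flint, Harbor, Iris, Juno = {R0, R1, R2, R3, R4, R5, R6, R7, R8, R9} — that's every host, so 0 are uncovered.

0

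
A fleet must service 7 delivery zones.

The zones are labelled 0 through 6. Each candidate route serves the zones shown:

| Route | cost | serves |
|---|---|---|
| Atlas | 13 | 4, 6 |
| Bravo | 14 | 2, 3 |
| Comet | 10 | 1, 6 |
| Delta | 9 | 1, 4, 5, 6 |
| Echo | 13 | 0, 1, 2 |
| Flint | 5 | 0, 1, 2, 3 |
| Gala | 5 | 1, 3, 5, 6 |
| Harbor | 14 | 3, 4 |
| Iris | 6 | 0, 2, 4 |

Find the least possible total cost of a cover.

11

Gala, Iris together cover every zone (Gala ∪ Iris = {0, 1, 2, 3, 4, 5, 6}); total cost 5 + 6 = 11.
The greedy pick Flint, Gala, Iris costs 16; no covering selection beats 11.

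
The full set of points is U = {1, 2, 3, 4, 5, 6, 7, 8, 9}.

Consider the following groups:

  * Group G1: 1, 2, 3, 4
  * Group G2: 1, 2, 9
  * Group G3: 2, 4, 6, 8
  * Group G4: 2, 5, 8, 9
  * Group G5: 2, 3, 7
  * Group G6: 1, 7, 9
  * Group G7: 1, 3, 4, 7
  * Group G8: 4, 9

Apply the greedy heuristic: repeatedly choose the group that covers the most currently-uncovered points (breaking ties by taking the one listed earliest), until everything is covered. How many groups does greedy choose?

Greedy: pick G1 (covers 4 new) → pick G4 (covers 3 new) → pick G3 (covers 1 new) → pick G5 (covers 1 new). Total picks: 4.
(The true minimum cover uses only 3 groups, so greedy is not optimal here.)

4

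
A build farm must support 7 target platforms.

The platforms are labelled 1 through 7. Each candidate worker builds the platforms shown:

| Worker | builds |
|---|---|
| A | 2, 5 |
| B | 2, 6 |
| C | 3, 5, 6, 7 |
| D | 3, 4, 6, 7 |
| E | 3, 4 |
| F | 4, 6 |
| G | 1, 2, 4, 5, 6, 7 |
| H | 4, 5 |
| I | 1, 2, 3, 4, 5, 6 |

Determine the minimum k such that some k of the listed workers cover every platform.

Take {D, G}. Their union is {1, 2, 3, 4, 5, 6, 7}, which is all 7 platforms.
No single worker has all 7 platforms (the largest, G, has 6), so 2 is optimal.

2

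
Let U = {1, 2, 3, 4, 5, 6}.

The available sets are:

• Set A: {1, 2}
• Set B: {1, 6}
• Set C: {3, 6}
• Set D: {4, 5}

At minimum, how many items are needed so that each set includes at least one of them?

Take H = {1, 3, 5}. Each listed set contains at least one of these, so H is a hitting set of size 3.
The sets A, C, D are pairwise disjoint, so any hitting set needs a separate item for each — at least 3. Hence 3 is optimal.

3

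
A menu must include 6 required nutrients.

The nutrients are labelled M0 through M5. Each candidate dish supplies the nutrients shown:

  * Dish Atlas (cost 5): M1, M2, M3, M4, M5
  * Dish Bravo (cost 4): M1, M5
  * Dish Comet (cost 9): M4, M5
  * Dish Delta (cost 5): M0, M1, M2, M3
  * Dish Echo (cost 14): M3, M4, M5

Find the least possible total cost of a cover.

10

Atlas, Delta together cover every nutrient (Atlas ∪ Delta = {M0, M1, M2, M3, M4, M5}); total cost 5 + 5 = 10.
No covering selection has total cost below 10.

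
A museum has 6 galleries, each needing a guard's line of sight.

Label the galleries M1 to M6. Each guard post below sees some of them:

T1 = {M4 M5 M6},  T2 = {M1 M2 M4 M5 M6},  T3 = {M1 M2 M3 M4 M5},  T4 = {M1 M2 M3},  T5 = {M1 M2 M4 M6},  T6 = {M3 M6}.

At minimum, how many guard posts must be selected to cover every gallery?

Take {T2, T4}. Their union is {M1, M2, M3, M4, M5, M6}, which is all 6 galleries.
No single guard post has all 6 galleries (the largest, T2, has 5), so 2 is optimal.

2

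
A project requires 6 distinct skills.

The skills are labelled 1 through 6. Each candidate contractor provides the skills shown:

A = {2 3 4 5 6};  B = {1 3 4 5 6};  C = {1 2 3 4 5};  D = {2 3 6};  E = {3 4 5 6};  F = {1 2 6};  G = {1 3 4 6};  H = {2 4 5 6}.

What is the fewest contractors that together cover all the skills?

B and F together: B ∪ F = {1, 2, 3, 4, 5, 6} — every skill is covered.
No single contractor has all 6 skills (the largest, A, has 5), so 2 is optimal.

2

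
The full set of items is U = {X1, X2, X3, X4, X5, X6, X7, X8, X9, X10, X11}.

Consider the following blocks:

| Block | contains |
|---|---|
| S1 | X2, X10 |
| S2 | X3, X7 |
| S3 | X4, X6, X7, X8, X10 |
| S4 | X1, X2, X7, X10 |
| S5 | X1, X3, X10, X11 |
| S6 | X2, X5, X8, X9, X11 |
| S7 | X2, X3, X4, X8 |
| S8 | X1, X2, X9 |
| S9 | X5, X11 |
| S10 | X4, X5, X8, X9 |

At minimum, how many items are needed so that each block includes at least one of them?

Take H = {X2, X3, X8, X11}. Each listed block contains at least one of these, so H is a hitting set of size 4.
No choice of 3 items meets every block, so 4 is the minimum.

4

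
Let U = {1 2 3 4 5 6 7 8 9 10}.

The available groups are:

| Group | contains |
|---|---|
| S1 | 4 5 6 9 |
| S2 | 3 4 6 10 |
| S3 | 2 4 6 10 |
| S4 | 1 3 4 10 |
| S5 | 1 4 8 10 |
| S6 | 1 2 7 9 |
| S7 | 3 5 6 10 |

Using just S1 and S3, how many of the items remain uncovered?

Union of S1, S3 = {2, 4, 5, 6, 9, 10}.
Not covered: 1, 3, 7, 8 — 4 items.

4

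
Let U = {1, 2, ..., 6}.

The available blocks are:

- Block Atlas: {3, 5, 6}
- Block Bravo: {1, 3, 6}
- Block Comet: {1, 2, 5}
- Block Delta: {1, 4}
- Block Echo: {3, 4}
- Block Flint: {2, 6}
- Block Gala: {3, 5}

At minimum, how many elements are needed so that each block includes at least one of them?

3

The 3 elements {2, 3, 4} hit every block.
The blocks Delta, Flint, Gala are pairwise disjoint, so any hitting set needs a separate element for each — at least 3. Hence 3 is optimal.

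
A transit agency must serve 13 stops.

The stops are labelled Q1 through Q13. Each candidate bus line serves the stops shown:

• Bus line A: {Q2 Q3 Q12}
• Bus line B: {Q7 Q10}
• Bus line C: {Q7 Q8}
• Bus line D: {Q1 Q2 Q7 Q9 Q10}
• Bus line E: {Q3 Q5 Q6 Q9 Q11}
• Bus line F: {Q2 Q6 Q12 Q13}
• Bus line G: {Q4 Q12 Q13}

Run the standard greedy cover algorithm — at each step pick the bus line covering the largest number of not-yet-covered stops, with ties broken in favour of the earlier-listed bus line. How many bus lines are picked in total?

4

Greedy: pick D (covers 5 new) → pick E (covers 4 new) → pick G (covers 3 new) → pick C (covers 1 new). Total picks: 4.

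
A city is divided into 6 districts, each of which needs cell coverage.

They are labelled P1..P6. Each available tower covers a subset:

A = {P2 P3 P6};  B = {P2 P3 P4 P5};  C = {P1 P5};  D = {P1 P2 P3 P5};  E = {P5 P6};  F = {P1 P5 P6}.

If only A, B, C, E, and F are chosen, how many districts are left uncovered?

0

Union of A, B, C, E, F = {P1, P2, P3, P4, P5, P6} — that's every district, so 0 are uncovered.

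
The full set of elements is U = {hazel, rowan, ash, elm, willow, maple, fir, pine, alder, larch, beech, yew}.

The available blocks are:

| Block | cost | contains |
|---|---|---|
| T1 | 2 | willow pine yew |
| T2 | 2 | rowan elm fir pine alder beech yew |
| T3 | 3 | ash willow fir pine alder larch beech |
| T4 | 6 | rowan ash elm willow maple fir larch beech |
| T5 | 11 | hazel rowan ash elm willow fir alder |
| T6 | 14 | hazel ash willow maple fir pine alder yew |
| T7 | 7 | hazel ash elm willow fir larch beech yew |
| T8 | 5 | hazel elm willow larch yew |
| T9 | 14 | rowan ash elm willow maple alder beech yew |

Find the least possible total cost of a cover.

13

T2, T4, T8 together cover every element (T2 ∪ T4 ∪ T8 = {hazel, rowan, ash, elm, willow, maple, fir, pine, alder, larch, beech, yew}); total cost 2 + 6 + 5 = 13.
The greedy pick T2, T3, T8, T4 costs 16; no covering selection beats 13.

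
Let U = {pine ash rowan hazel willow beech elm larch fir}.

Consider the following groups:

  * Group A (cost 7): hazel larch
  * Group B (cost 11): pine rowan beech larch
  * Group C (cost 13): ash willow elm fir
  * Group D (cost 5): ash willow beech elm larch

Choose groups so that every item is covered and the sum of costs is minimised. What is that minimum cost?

31

A, B, C together cover every item (A ∪ B ∪ C = {pine, ash, rowan, hazel, willow, beech, elm, larch, fir}); total cost 7 + 11 + 13 = 31.
The greedy pick D, B, A, C costs 36; no covering selection beats 31.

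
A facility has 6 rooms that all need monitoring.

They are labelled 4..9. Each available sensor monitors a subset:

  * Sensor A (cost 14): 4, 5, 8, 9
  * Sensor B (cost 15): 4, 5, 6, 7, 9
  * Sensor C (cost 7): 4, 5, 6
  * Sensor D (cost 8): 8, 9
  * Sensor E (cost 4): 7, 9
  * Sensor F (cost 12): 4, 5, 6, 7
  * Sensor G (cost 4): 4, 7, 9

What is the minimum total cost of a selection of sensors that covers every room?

C, D, E together cover every room (C ∪ D ∪ E = {4, 5, 6, 7, 8, 9}); total cost 7 + 8 + 4 = 19.
No covering selection has total cost below 19.

19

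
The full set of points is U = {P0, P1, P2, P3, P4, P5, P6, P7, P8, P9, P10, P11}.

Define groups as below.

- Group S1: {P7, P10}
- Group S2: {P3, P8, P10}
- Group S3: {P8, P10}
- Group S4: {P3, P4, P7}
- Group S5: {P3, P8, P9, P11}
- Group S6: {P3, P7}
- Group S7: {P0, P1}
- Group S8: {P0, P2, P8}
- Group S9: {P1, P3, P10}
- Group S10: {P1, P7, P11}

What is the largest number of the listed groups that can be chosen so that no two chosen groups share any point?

3

S3, S6, S7 are pairwise disjoint (S3={P8,P10}; S6={P3,P7}; S7={P0,P1}).
Every remaining group overlaps one of these, and no 4 of the listed groups are pairwise disjoint, so 3 is the maximum.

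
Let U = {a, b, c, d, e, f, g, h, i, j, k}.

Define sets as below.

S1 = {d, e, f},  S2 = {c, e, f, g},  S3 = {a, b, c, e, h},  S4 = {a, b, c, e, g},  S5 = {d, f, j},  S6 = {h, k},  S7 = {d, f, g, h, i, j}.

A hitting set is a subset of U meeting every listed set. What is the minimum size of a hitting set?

Take T = {b, f, h}. Each listed set contains at least one of these, so T is a hitting set of size 3.
The sets S4, S5, S6 are pairwise disjoint, so any hitting set needs a separate point for each — at least 3. Hence 3 is optimal.

3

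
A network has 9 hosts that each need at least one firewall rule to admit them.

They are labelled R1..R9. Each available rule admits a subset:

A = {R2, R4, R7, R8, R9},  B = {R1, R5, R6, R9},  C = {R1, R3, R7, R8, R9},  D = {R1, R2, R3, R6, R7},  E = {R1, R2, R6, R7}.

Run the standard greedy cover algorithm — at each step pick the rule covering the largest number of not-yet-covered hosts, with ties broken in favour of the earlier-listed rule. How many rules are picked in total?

Greedy: pick A (covers 5 new) → pick B (covers 3 new) → pick C (covers 1 new). Total picks: 3.

3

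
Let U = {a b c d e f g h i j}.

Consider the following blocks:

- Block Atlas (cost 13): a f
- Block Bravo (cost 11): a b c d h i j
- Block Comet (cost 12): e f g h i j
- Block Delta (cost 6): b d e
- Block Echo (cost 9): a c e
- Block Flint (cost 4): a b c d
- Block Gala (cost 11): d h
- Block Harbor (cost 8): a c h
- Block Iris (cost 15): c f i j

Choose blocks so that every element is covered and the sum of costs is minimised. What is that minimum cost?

16

Comet, Flint together cover every element (Comet ∪ Flint = {a, b, c, d, e, f, g, h, i, j}); total cost 12 + 4 = 16.
No covering selection has total cost below 16.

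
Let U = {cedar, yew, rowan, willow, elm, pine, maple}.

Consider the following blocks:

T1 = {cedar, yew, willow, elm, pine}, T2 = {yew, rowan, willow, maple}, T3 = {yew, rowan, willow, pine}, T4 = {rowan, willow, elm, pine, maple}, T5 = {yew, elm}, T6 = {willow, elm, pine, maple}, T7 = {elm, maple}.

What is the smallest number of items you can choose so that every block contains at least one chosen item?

2

Take H = {yew, maple}. Each listed block contains at least one of these, so H is a hitting set of size 2.
The blocks T3, T7 are pairwise disjoint, so any hitting set needs a separate item for each — at least 2. Hence 2 is optimal.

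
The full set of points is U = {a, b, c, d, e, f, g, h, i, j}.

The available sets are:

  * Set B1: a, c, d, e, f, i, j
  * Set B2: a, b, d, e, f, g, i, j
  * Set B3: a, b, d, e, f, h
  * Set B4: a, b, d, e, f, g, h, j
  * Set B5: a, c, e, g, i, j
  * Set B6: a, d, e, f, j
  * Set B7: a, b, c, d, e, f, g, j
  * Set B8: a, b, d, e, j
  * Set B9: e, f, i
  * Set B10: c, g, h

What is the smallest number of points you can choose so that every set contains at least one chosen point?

2

T = {c, e} meets every set (each contains at least one member of T), and |T| = 2.
The sets B8, B10 are pairwise disjoint, so any hitting set needs a separate point for each — at least 2. Hence 2 is optimal.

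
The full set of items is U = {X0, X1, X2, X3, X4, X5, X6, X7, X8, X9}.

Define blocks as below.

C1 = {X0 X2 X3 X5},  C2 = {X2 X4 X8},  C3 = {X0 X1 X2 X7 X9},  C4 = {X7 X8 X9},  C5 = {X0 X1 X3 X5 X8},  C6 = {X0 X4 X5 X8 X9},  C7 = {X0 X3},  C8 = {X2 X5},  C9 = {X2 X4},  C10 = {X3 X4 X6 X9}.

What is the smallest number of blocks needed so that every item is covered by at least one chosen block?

3

C3 and C5 and C10 together: C3 ∪ C5 ∪ C10 = {X0, X1, X2, X3, X4, X5, X6, X7, X8, X9} — every item is covered.
Only C10 contains X6, so C10 is forced; the remaining 6 items need at least 2 more blocks (each remaining block adds at most 4) — so at least 3 blocks are needed, and 3 is optimal.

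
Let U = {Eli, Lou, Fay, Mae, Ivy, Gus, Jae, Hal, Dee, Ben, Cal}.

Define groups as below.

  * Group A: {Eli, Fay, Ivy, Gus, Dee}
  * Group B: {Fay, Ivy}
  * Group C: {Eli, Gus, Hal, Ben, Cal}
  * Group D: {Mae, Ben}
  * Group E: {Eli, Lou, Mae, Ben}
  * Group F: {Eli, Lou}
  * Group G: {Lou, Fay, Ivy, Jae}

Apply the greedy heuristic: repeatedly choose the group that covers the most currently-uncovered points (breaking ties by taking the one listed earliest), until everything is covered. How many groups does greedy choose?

4

Greedy: pick A (covers 5 new) → pick C (covers 3 new) → pick E (covers 2 new) → pick G (covers 1 new). Total picks: 4.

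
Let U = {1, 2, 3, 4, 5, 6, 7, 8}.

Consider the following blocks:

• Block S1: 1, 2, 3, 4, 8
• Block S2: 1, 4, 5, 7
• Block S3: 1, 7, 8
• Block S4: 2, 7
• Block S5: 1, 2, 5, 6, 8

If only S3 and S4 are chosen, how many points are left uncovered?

4

Union of S3, S4 = {1, 2, 7, 8}.
Not covered: 3, 4, 5, 6 — 4 points.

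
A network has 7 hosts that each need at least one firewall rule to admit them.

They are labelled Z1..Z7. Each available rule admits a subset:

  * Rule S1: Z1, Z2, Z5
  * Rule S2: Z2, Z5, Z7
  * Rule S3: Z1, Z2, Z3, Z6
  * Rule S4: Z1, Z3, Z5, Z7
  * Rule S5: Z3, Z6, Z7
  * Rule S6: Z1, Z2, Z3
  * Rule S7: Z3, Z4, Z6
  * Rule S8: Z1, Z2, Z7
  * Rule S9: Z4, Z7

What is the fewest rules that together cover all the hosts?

3

S1 and S4 and S7 together: S1 ∪ S4 ∪ S7 = {Z1, Z2, Z3, Z4, Z5, Z6, Z7} — every host is covered.
No 2 of the 9 rules cover everything (all 36 combinations miss at least one host), so 3 is optimal.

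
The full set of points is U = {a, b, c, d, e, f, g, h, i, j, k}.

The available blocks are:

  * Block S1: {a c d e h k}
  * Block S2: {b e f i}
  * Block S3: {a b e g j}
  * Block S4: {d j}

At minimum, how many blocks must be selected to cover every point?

3

Take {S1, S2, S3}. Their union is {a, b, c, d, e, f, g, h, i, j, k}, which is all 11 points.
Only S1 contains c, so S1 is forced; the remaining 5 points need at least 2 more blocks (each remaining block adds at most 3) — so at least 3 blocks are needed, and 3 is optimal.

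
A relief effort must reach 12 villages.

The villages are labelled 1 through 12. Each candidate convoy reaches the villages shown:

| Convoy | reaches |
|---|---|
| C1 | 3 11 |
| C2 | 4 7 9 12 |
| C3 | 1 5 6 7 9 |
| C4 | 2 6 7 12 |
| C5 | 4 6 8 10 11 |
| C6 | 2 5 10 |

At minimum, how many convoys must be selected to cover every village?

4

C1 and C3 and C4 and C5 together: C1 ∪ C3 ∪ C4 ∪ C5 = {1, 2, 3, 4, 5, 6, 7, 8, 9, 10, 11, 12} — every village is covered.
No 3 of the 6 convoys cover everything (all 20 combinations miss at least one village), so 4 is optimal.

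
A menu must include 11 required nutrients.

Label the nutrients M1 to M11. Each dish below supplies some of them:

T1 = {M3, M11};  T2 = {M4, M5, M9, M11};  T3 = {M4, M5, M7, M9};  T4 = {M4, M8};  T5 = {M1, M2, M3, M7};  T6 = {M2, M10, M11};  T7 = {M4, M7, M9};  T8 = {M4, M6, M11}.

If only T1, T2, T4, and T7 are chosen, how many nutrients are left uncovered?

Union of T1, T2, T4, T7 = {M3, M4, M5, M7, M8, M9, M11}.
Not covered: M1, M2, M6, M10 — 4 nutrients.

4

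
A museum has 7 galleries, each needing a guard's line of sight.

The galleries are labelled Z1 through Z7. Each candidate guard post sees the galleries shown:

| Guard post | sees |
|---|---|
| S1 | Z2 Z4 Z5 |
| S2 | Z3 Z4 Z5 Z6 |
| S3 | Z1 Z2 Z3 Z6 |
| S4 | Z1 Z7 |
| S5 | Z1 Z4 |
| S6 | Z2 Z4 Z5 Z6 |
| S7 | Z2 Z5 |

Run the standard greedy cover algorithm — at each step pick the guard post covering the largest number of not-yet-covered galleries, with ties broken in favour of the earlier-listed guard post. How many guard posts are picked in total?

Greedy: pick S2 (covers 4 new) → pick S3 (covers 2 new) → pick S4 (covers 1 new). Total picks: 3.

3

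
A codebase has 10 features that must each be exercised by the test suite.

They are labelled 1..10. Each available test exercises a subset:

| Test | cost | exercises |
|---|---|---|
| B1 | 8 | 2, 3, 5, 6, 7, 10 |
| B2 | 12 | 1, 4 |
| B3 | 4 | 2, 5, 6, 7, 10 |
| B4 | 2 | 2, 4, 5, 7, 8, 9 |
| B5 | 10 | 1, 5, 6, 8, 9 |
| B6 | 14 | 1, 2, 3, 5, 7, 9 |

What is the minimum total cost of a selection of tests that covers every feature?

20

B1, B4, B5 together cover every feature (B1 ∪ B4 ∪ B5 = {1, 2, 3, 4, 5, 6, 7, 8, 9, 10}); total cost 8 + 2 + 10 = 20.
No covering selection has total cost below 20.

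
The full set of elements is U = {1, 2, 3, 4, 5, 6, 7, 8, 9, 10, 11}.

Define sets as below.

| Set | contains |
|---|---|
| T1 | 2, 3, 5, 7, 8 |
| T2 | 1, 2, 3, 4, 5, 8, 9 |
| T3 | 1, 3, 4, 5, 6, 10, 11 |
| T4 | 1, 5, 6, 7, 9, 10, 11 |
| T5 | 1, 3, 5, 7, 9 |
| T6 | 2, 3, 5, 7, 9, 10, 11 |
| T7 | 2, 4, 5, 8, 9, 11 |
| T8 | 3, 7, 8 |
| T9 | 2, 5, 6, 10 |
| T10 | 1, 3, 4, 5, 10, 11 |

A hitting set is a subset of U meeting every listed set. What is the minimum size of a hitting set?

H = {5, 8} meets every set (each contains at least one member of H), and |H| = 2.
The sets T8, T9 are pairwise disjoint, so any hitting set needs a separate element for each — at least 2. Hence 2 is optimal.

2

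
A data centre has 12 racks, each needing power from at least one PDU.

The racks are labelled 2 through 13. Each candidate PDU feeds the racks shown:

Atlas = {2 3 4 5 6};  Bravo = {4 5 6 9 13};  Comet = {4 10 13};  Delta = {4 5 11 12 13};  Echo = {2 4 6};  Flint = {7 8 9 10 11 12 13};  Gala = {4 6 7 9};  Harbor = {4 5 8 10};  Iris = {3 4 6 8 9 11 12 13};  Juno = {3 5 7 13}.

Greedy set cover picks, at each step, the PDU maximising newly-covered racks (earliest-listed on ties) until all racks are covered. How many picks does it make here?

Greedy: pick Iris (covers 8 new) → pick Atlas (covers 2 new) → pick Flint (covers 2 new). Total picks: 3.
(The true minimum cover uses only 2 PDUs, so greedy is not optimal here.)

3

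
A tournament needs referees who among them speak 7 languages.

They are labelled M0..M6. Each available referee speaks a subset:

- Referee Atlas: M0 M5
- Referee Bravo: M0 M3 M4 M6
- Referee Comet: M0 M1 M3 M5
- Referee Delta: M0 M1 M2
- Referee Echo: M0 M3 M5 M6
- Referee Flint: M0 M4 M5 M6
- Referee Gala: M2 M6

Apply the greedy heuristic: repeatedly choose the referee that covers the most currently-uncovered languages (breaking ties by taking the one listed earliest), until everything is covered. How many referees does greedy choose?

Greedy: pick Bravo (covers 4 new) → pick Comet (covers 2 new) → pick Delta (covers 1 new). Total picks: 3.

3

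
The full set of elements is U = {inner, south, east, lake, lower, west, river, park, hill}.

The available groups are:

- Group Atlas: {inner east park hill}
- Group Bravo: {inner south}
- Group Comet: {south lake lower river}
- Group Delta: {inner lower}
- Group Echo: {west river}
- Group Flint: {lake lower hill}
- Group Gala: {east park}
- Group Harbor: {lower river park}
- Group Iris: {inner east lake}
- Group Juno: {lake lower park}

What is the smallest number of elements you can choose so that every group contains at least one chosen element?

4

Take H = {inner, lower, west, park}. Each listed group contains at least one of these, so H is a hitting set of size 4.
The groups Bravo, Echo, Flint, Gala are pairwise disjoint, so any hitting set needs a separate element for each — at least 4. Hence 4 is optimal.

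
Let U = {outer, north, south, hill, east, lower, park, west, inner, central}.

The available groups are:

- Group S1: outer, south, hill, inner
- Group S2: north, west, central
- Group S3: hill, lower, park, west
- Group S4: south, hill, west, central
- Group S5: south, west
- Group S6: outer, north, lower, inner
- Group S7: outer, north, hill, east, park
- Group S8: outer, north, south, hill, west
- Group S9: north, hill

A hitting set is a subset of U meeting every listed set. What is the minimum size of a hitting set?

3

Take H = {outer, north, west}. Each listed group contains at least one of these, so H is a hitting set of size 3.
No choice of 2 elements meets every group, so 3 is the minimum.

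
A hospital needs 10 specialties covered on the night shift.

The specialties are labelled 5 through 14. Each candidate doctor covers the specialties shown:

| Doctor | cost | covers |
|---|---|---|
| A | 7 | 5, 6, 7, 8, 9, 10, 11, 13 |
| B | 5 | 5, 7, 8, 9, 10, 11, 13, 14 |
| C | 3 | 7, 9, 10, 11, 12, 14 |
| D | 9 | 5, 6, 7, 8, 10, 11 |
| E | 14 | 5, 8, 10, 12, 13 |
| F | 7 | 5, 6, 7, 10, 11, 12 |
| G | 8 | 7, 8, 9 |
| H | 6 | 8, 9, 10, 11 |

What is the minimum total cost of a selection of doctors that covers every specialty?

10

A, C together cover every specialty (A ∪ C = {5, 6, 7, 8, 9, 10, 11, 12, 13, 14}); total cost 7 + 3 = 10.
The greedy pick C, B, A costs 15; no covering selection beats 10.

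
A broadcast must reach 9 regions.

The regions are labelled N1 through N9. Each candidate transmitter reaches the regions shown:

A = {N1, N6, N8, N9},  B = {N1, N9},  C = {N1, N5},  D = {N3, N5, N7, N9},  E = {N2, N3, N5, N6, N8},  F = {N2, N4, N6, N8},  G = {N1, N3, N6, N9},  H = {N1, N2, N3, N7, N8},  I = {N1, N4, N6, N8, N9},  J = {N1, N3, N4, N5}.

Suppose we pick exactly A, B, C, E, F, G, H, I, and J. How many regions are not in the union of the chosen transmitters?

Union of A, B, C, E, F, G, H, I, J = {N1, N2, N3, N4, N5, N6, N7, N8, N9} — that's every region, so 0 are uncovered.

0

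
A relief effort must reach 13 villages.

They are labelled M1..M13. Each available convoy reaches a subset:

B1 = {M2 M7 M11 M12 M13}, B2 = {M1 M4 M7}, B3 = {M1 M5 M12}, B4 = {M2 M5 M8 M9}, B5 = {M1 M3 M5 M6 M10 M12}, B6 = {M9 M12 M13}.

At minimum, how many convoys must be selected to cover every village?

4

Take {B1, B2, B4, B5}. Their union is {M1, M2, M3, M4, M5, M6, M7, M8, M9, M10, M11, M12, M13}, which is all 13 villages.
No 3 of the 6 convoys cover everything (all 20 combinations miss at least one village), so 4 is optimal.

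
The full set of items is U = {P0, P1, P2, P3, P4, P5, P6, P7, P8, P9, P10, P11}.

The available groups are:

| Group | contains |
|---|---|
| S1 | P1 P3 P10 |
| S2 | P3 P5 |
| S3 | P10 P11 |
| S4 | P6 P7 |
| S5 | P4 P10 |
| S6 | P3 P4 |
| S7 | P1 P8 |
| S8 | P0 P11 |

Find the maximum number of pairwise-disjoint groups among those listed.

S2, S4, S5, S7, S8 are pairwise disjoint (S2={P3,P5}; S4={P6,P7}; S5={P4,P10}; S7={P1,P8}; S8={P0,P11}).
Every remaining group overlaps one of these, and no 6 of the listed groups are pairwise disjoint, so 5 is the maximum.

5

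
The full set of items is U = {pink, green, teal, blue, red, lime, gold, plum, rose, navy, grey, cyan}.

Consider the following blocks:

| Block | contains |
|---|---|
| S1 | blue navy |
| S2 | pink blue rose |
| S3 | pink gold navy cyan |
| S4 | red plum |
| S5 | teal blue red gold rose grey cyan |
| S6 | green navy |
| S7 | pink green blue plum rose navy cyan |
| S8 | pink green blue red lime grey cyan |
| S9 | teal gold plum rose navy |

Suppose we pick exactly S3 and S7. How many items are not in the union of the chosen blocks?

4

Union of S3, S7 = {pink, green, blue, gold, plum, rose, navy, cyan}.
Not covered: teal, red, lime, grey — 4 items.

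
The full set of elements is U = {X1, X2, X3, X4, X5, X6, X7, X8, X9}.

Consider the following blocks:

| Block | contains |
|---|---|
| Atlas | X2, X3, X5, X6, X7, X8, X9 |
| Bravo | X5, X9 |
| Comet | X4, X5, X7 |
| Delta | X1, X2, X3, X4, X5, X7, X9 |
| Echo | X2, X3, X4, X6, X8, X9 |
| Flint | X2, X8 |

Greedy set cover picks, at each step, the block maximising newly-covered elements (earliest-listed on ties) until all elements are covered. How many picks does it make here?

Greedy: pick Atlas (covers 7 new) → pick Delta (covers 2 new). Total picks: 2.

2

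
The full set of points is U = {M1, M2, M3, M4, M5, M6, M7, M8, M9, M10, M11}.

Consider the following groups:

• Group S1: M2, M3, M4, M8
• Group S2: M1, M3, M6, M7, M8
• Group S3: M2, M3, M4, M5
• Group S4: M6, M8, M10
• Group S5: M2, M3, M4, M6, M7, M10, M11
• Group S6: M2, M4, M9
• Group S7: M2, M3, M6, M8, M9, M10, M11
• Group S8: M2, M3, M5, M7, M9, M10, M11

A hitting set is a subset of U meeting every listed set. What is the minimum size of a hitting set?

The 2 points {M2, M6} hit every group.
The groups S4, S6 are pairwise disjoint, so any hitting set needs a separate point for each — at least 2. Hence 2 is optimal.

2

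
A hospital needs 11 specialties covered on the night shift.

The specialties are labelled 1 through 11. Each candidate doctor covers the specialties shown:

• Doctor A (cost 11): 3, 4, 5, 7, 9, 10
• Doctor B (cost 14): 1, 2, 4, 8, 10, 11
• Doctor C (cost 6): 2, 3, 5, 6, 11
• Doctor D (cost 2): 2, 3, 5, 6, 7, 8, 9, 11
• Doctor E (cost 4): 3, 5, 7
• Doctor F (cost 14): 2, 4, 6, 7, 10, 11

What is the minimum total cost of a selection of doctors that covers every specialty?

16

B, D together cover every specialty (B ∪ D = {1, 2, 3, 4, 5, 6, 7, 8, 9, 10, 11}); total cost 14 + 2 = 16.
No covering selection has total cost below 16.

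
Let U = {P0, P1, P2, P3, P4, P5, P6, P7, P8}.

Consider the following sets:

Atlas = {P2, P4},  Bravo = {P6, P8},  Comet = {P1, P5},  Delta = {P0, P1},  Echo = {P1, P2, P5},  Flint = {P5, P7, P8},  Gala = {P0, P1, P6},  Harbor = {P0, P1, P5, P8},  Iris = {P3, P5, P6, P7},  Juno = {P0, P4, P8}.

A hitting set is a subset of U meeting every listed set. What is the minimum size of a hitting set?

4

Take H = {P1, P2, P3, P8}. Each listed set contains at least one of these, so H is a hitting set of size 4.
No choice of 3 elements meets every set, so 4 is the minimum.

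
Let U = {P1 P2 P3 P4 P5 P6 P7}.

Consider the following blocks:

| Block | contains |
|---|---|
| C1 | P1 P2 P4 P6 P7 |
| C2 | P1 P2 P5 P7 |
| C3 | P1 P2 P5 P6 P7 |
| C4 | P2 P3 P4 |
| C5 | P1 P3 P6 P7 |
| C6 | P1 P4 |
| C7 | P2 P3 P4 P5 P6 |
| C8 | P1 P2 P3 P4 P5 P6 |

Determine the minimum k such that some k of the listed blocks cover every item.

Take {C3, C4}. Their union is {P1, P2, P3, P4, P5, P6, P7}, which is all 7 items.
No single block has all 7 items (the largest, C8, has 6), so 2 is optimal.

2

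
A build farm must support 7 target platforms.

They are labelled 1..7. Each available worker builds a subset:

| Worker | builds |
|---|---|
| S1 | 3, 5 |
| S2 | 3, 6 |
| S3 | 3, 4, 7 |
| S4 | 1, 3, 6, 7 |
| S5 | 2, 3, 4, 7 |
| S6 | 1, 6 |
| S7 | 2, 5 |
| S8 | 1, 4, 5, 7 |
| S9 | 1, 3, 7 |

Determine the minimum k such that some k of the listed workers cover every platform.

3

S4 and S5 and S7 together: S4 ∪ S5 ∪ S7 = {1, 2, 3, 4, 5, 6, 7} — every platform is covered.
No 2 of the 9 workers cover everything (all 36 combinations miss at least one platform), so 3 is optimal.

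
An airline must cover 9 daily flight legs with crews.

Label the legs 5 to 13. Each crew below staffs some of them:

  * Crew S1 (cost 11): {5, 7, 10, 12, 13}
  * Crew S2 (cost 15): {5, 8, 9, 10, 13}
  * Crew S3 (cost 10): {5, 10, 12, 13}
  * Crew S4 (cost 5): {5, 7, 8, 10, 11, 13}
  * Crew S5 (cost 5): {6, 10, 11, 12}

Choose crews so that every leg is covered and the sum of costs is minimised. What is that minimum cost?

S2, S4, S5 together cover every leg (S2 ∪ S4 ∪ S5 = {5, 6, 7, 8, 9, 10, 11, 12, 13}); total cost 15 + 5 + 5 = 25.
No covering selection has total cost below 25.

25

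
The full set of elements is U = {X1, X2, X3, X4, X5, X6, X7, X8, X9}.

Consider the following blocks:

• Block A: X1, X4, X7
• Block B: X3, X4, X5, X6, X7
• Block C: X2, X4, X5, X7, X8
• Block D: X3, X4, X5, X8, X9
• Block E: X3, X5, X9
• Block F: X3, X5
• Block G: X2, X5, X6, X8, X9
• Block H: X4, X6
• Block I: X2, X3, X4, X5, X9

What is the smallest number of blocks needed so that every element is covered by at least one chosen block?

3

Take {A, E, G}. Their union is {X1, X2, X3, X4, X5, X6, X7, X8, X9}, which is all 9 elements.
Only A contains X1, so A is forced; the remaining 6 elements need at least 2 more blocks (each remaining block adds at most 5) — so at least 3 blocks are needed, and 3 is optimal.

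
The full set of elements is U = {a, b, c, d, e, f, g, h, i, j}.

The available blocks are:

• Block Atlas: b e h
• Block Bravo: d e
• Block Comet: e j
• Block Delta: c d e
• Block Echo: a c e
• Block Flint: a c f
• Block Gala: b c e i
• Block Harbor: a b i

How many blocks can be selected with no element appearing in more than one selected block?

2

Comet, Flint are pairwise disjoint (Comet={e,j}; Flint={a,c,f}).
Every remaining block overlaps one of these, and no 3 of the listed blocks are pairwise disjoint, so 2 is the maximum.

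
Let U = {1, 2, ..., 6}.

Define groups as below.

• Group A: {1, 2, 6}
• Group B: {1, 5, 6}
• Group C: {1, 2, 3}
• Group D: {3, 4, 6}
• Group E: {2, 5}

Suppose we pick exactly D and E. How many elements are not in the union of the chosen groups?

Union of D, E = {2, 3, 4, 5, 6}.
Not covered: 1 — 1 element.

1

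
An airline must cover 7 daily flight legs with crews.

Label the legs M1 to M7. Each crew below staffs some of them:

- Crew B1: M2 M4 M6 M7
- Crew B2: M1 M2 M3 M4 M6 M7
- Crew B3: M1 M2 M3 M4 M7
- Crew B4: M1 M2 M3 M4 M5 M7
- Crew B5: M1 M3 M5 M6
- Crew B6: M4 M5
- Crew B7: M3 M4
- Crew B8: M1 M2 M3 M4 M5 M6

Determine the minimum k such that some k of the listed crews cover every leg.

2

B2 and B4 together: B2 ∪ B4 = {M1, M2, M3, M4, M5, M6, M7} — every leg is covered.
No single crew has all 7 legs (the largest, B2, has 6), so 2 is optimal.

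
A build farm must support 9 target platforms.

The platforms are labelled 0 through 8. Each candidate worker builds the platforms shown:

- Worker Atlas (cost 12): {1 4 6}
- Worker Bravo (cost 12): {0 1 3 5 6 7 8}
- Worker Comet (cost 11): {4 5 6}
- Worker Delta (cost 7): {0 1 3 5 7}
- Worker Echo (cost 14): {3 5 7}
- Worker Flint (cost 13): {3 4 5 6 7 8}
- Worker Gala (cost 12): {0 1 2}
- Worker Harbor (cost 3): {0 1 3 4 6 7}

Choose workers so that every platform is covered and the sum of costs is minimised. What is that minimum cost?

25

Flint, Gala together cover every platform (Flint ∪ Gala = {0, 1, 2, 3, 4, 5, 6, 7, 8}); total cost 13 + 12 = 25.
The greedy pick Harbor, Bravo, Gala costs 27; no covering selection beats 25.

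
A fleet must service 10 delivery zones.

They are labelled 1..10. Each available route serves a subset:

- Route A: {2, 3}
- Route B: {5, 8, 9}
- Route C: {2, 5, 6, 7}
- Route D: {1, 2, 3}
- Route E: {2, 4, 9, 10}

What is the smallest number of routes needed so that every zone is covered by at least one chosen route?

B and C and D and E together: B ∪ C ∪ D ∪ E = {1, 2, 3, 4, 5, 6, 7, 8, 9, 10} — every zone is covered.
Only D contains 1, so D is forced; the remaining 7 zones need at least 3 more routes (each remaining route adds at most 3) — so at least 4 routes are needed, and 4 is optimal.

4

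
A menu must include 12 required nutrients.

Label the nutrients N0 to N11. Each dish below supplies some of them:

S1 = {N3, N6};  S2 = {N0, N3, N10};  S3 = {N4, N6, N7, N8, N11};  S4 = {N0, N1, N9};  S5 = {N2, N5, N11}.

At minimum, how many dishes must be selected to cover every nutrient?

4

Take {S2, S3, S4, S5}. Their union is {N0, N1, N2, N3, N4, N5, N6, N7, N8, N9, N10, N11}, which is all 12 nutrients.
Only S5 contains N2, so S5 is forced; the remaining 9 nutrients need at least 3 more dishes (each remaining dish adds at most 4) — so at least 4 dishes are needed, and 4 is optimal.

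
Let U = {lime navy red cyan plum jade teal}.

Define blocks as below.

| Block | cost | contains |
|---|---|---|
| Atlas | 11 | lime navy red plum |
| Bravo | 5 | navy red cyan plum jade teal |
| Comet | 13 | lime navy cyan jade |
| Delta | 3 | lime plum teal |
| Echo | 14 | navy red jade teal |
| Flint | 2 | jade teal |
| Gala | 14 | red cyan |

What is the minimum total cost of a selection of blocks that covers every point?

8

Bravo, Delta together cover every point (Bravo ∪ Delta = {lime, navy, red, cyan, plum, jade, teal}); total cost 5 + 3 = 8.
No covering selection has total cost below 8.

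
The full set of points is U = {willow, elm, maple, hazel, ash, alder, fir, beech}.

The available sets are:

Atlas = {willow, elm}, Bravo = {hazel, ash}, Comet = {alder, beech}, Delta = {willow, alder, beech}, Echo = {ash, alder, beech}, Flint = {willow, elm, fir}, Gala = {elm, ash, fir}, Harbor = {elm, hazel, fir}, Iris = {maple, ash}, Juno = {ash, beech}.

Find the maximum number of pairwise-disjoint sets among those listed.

Bravo, Comet, Flint are pairwise disjoint (Bravo={hazel,ash}; Comet={alder,beech}; Flint={willow,elm,fir}).
Every remaining set overlaps one of these, and no 4 of the listed sets are pairwise disjoint, so 3 is the maximum.

3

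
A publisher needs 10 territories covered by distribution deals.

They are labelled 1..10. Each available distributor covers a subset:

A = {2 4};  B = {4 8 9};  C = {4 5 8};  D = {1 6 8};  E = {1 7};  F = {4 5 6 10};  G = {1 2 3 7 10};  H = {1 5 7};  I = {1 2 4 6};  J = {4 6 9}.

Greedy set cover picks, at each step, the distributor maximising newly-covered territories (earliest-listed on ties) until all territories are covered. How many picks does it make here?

3

Greedy: pick G (covers 5 new) → pick B (covers 3 new) → pick F (covers 2 new). Total picks: 3.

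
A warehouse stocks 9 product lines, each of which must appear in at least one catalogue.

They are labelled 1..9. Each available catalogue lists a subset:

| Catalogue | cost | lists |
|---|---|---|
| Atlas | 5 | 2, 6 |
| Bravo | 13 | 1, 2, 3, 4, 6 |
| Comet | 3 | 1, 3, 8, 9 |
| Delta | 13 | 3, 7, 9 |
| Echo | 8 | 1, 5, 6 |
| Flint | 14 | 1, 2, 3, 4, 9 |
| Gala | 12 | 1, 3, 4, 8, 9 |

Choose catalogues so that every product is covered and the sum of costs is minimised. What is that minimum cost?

Bravo, Comet, Delta, Echo together cover every product (Bravo ∪ Comet ∪ Delta ∪ Echo = {1, 2, 3, 4, 5, 6, 7, 8, 9}); total cost 13 + 3 + 13 + 8 = 37.
The greedy pick Comet, Atlas, Echo, Gala, Delta costs 41; no covering selection beats 37.

37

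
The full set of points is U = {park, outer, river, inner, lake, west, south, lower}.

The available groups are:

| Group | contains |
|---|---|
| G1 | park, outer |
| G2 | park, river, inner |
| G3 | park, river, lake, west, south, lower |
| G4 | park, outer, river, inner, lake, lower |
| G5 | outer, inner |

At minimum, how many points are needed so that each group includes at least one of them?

2

Take H = {park, inner}. Each listed group contains at least one of these, so H is a hitting set of size 2.
The groups G3, G5 are pairwise disjoint, so any hitting set needs a separate point for each — at least 2. Hence 2 is optimal.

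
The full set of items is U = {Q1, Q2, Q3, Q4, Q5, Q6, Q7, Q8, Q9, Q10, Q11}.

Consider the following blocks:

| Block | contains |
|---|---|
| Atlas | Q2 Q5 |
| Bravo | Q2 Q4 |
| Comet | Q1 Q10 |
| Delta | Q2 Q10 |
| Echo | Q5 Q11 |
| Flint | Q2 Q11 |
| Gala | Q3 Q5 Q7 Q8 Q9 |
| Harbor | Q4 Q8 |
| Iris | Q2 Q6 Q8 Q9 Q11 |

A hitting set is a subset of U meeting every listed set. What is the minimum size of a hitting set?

The 4 items {Q1, Q2, Q4, Q5} hit every block.
No choice of 3 items meets every block, so 4 is the minimum.

4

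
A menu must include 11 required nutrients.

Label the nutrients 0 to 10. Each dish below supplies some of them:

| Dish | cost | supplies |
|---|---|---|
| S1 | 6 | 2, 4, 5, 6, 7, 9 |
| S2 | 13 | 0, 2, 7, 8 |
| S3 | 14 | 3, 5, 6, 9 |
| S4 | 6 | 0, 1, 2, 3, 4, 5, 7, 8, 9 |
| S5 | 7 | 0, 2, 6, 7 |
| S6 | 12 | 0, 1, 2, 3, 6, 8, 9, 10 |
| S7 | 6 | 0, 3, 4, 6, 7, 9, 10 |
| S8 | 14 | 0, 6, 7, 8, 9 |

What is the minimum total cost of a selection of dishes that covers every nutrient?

12

S4, S7 together cover every nutrient (S4 ∪ S7 = {0, 1, 2, 3, 4, 5, 6, 7, 8, 9, 10}); total cost 6 + 6 = 12.
No covering selection has total cost below 12.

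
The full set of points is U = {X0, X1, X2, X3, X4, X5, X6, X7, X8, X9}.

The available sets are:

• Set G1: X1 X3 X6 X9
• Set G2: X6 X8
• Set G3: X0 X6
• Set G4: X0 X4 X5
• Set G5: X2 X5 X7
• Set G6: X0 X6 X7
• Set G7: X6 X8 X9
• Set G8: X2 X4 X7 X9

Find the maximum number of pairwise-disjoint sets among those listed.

2

G1, G5 are pairwise disjoint (G1={X1,X3,X6,X9}; G5={X2,X5,X7}).
Every remaining set overlaps one of these, and no 3 of the listed sets are pairwise disjoint, so 2 is the maximum.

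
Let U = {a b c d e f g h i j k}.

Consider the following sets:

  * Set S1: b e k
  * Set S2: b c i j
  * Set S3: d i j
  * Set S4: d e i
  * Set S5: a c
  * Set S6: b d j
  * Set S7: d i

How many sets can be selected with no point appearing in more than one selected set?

3

S1, S3, S5 are pairwise disjoint (S1={b,e,k}; S3={d,i,j}; S5={a,c}).
Every remaining set overlaps one of these, and no 4 of the listed sets are pairwise disjoint, so 3 is the maximum.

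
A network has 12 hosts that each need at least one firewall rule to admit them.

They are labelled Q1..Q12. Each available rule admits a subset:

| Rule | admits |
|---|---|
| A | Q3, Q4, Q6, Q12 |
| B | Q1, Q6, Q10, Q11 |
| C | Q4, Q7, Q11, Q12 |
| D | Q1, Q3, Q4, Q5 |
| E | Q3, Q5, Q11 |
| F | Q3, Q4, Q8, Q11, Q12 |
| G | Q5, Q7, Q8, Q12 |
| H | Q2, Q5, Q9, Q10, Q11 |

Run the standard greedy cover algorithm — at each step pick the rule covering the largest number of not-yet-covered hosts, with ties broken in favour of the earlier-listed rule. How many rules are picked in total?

Greedy: pick F (covers 5 new) → pick H (covers 4 new) → pick B (covers 2 new) → pick C (covers 1 new). Total picks: 4.

4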